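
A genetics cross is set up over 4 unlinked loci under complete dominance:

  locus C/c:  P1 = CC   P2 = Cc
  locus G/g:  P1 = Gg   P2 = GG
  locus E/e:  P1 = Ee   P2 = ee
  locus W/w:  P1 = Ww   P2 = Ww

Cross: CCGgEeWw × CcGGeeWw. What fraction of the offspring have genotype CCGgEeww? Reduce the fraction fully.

P(CCGgEeww) = 1/32

CCGgEeWw gametes: CGEW×2, CGEw×2, CGeW×2, CGew×2, CgEW×2, CgEw×2, CgeW×2, Cgew×2
CcGGeeWw gametes: CGeW×4, CGew×4, cGeW×4, cGew×4
CCGgEeWw×CcGGeeWw grid (16·16=256): CCGGEeWW=8 CCGGEeWw=16 CCGGEeww=8 CCGGeeWW=8 CCGGeeWw=16 CCGGeeww=8 CCGgEeWW=8 CCGgEeWw=16 CCGgEeww=8 CCGgeeWW=8 CCGgeeWw=16 CCGgeeww=8 CcGGEeWW=8 CcGGEeWw=16 CcGGEeww=8 CcGGeeWW=8 CcGGeeWw=16 CcGGeeww=8 CcGgEeWW=8 CcGgEeWw=16 CcGgEeww=8 CcGgeeWW=8 CcGgeeWw=16 CcGgeeww=8
CCGgEeww hits 8/256; gcd=8; 8÷8/256÷8 = 1/32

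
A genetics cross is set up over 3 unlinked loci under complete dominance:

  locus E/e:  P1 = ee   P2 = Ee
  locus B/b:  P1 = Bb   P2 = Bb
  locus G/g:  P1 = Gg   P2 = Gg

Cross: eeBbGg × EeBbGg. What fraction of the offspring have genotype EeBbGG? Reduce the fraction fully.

eeBbGg gametes: eBG×2, eBg×2, ebG×2, ebg×2
EeBbGg gametes: EBG×1, EBg×1, EbG×1, Ebg×1, eBG×1, eBg×1, ebG×1, ebg×1
eeBbGg×EeBbGg grid (8·8=64): EeBBGG=2 EeBBGg=4 EeBBgg=2 EeBbGG=4 EeBbGg=8 EeBbgg=4 EebbGG=2 EebbGg=4 Eebbgg=2 eeBBGG=2 eeBBGg=4 eeBBgg=2 eeBbGG=4 eeBbGg=8 eeBbgg=4 eebbGG=2 eebbGg=4 eebbgg=2
EeBbGG hits 4/64; gcd=4; 4÷4/64÷4 = 1/16

P(EeBbGG) = 1/16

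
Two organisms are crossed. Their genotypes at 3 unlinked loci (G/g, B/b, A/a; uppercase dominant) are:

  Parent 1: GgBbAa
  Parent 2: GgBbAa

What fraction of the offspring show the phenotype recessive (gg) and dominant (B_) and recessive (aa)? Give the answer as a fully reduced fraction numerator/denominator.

GgBbAa gametes: GBA×1, GBa×1, GbA×1, Gba×1, gBA×1, gBa×1, gbA×1, gba×1
GgBbAa gametes: GBA×1, GBa×1, GbA×1, Gba×1, gBA×1, gBa×1, gbA×1, gba×1
GgBbAa×GgBbAa grid (8·8=64): GGBBAA=1 GGBBAa=2 GGBBaa=1 GGBbAA=2 GGBbAa=4 GGBbaa=2 GGbbAA=1 GGbbAa=2 GGbbaa=1 GgBBAA=2 GgBBAa=4 GgBBaa=2 GgBbAA=4 GgBbAa=8 GgBbaa=4 GgbbAA=2 GgbbAa=4 Ggbbaa=2 ggBBAA=1 ggBBAa=2 ggBBaa=1 ggBbAA=2 ggBbAa=4 ggBbaa=2 ggbbAA=1 ggbbAa=2 ggbbaa=1
gg B_ aa hits 3/64; gcd=1; 3÷1/64÷1 = 3/64

P(gg B_ aa) = 3/64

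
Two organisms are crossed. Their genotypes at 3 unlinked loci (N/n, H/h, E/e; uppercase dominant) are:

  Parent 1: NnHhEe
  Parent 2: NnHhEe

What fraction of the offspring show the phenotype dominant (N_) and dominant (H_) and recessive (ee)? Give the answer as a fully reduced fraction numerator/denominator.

NnHhEe gametes: NHE×1, NHe×1, NhE×1, Nhe×1, nHE×1, nHe×1, nhE×1, nhe×1
NnHhEe gametes: NHE×1, NHe×1, NhE×1, Nhe×1, nHE×1, nHe×1, nhE×1, nhe×1
NnHhEe×NnHhEe grid (8·8=64): NNHHEE=1 NNHHEe=2 NNHHee=1 NNHhEE=2 NNHhEe=4 NNHhee=2 NNhhEE=1 NNhhEe=2 NNhhee=1 NnHHEE=2 NnHHEe=4 NnHHee=2 NnHhEE=4 NnHhEe=8 NnHhee=4 NnhhEE=2 NnhhEe=4 Nnhhee=2 nnHHEE=1 nnHHEe=2 nnHHee=1 nnHhEE=2 nnHhEe=4 nnHhee=2 nnhhEE=1 nnhhEe=2 nnhhee=1
N_ H_ ee hits 9/64; gcd=1; 9÷1/64÷1 = 9/64

P(N_ H_ ee) = 9/64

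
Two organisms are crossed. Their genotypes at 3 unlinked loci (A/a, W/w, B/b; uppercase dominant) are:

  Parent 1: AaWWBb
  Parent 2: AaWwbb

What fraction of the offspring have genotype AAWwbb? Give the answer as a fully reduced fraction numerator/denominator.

AaWWBb gametes: AWB×2, AWb×2, aWB×2, aWb×2
AaWwbb gametes: AWb×2, Awb×2, aWb×2, awb×2
AaWWBb×AaWwbb grid (8·8=64): AAWWBb=4 AAWWbb=4 AAWwBb=4 AAWwbb=4 AaWWBb=8 AaWWbb=8 AaWwBb=8 AaWwbb=8 aaWWBb=4 aaWWbb=4 aaWwBb=4 aaWwbb=4
AAWwbb hits 4/64; gcd=4; 4÷4/64÷4 = 1/16

P(AAWwbb) = 1/16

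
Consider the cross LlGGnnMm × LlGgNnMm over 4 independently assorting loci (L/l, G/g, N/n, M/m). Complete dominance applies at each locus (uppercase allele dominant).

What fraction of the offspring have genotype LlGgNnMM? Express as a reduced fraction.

LlGGnnMm gametes: LGnM×4, LGnm×4, lGnM×4, lGnm×4
LlGgNnMm gametes: LGNM×1, LGNm×1, LGnM×1, LGnm×1, LgNM×1, LgNm×1, LgnM×1, Lgnm×1, lGNM×1, lGNm×1, lGnM×1, lGnm×1, lgNM×1, lgNm×1, lgnM×1, lgnm×1
LlGGnnMm×LlGgNnMm grid (16·16=256): LLGGNnMM=4 LLGGNnMm=8 LLGGNnmm=4 LLGGnnMM=4 LLGGnnMm=8 LLGGnnmm=4 LLGgNnMM=4 LLGgNnMm=8 LLGgNnmm=4 LLGgnnMM=4 LLGgnnMm=8 LLGgnnmm=4 LlGGNnMM=8 LlGGNnMm=16 LlGGNnmm=8 LlGGnnMM=8 LlGGnnMm=16 LlGGnnmm=8 LlGgNnMM=8 LlGgNnMm=16 LlGgNnmm=8 LlGgnnMM=8 LlGgnnMm=16 LlGgnnmm=8 llGGNnMM=4 llGGNnMm=8 llGGNnmm=4 llGGnnMM=4 llGGnnMm=8 llGGnnmm=4 llGgNnMM=4 llGgNnMm=8 llGgNnmm=4 llGgnnMM=4 llGgnnMm=8 llGgnnmm=4
LlGgNnMM hits 8/256; gcd=8; 8÷8/256÷8 = 1/32

P(LlGgNnMM) = 1/32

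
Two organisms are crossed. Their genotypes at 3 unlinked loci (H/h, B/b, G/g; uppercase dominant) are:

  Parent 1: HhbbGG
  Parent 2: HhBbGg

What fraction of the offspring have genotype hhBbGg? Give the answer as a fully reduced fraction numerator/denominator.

P(hhBbGg) = 1/16

HhbbGG gametes: HbG×4, hbG×4
HhBbGg gametes: HBG×1, HBg×1, HbG×1, Hbg×1, hBG×1, hBg×1, hbG×1, hbg×1
HhbbGG×HhBbGg grid (8·8=64): HHBbGG=4 HHBbGg=4 HHbbGG=4 HHbbGg=4 HhBbGG=8 HhBbGg=8 HhbbGG=8 HhbbGg=8 hhBbGG=4 hhBbGg=4 hhbbGG=4 hhbbGg=4
hhBbGg hits 4/64; gcd=4; 4÷4/64÷4 = 1/16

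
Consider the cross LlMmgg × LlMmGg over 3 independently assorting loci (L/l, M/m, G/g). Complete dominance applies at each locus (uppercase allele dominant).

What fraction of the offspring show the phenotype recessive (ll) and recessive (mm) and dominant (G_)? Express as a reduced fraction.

P(ll mm G_) = 1/32

LlMmgg gametes: LMg×2, Lmg×2, lMg×2, lmg×2
LlMmGg gametes: LMG×1, LMg×1, LmG×1, Lmg×1, lMG×1, lMg×1, lmG×1, lmg×1
LlMmgg×LlMmGg grid (8·8=64): LLMMGg=2 LLMMgg=2 LLMmGg=4 LLMmgg=4 LLmmGg=2 LLmmgg=2 LlMMGg=4 LlMMgg=4 LlMmGg=8 LlMmgg=8 LlmmGg=4 Llmmgg=4 llMMGg=2 llMMgg=2 llMmGg=4 llMmgg=4 llmmGg=2 llmmgg=2
ll mm G_ hits 2/64; gcd=2; 2÷2/64÷2 = 1/32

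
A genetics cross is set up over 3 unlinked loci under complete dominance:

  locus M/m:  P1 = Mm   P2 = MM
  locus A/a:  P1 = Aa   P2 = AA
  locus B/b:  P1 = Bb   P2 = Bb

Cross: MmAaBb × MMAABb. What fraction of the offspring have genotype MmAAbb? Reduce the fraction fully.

P(MmAAbb) = 1/16

MmAaBb gametes: MAB×1, MAb×1, MaB×1, Mab×1, mAB×1, mAb×1, maB×1, mab×1
MMAABb gametes: MAB×4, MAb×4
MmAaBb×MMAABb grid (8·8=64): MMAABB=4 MMAABb=8 MMAAbb=4 MMAaBB=4 MMAaBb=8 MMAabb=4 MmAABB=4 MmAABb=8 MmAAbb=4 MmAaBB=4 MmAaBb=8 MmAabb=4
MmAAbb hits 4/64; gcd=4; 4÷4/64÷4 = 1/16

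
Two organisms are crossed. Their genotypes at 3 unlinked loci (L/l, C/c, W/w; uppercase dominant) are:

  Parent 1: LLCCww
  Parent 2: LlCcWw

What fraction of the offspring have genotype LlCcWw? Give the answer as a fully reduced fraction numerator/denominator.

LLCCww gametes: LCw×8
LlCcWw gametes: LCW×1, LCw×1, LcW×1, Lcw×1, lCW×1, lCw×1, lcW×1, lcw×1
LLCCww×LlCcWw grid (8·8=64): LLCCWw=8 LLCCww=8 LLCcWw=8 LLCcww=8 LlCCWw=8 LlCCww=8 LlCcWw=8 LlCcww=8
LlCcWw hits 8/64; gcd=8; 8÷8/64÷8 = 1/8

P(LlCcWw) = 1/8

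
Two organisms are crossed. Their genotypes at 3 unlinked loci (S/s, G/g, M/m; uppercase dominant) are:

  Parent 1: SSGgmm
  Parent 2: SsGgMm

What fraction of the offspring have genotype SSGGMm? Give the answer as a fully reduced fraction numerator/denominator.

SSGgmm gametes: SGm×4, Sgm×4
SsGgMm gametes: SGM×1, SGm×1, SgM×1, Sgm×1, sGM×1, sGm×1, sgM×1, sgm×1
SSGgmm×SsGgMm grid (8·8=64): SSGGMm=4 SSGGmm=4 SSGgMm=8 SSGgmm=8 SSggMm=4 SSggmm=4 SsGGMm=4 SsGGmm=4 SsGgMm=8 SsGgmm=8 SsggMm=4 Ssggmm=4
SSGGMm hits 4/64; gcd=4; 4÷4/64÷4 = 1/16

P(SSGGMm) = 1/16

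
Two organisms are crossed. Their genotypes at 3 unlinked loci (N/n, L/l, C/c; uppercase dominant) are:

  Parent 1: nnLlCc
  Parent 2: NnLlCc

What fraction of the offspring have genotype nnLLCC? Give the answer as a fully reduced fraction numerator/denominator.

P(nnLLCC) = 1/32

nnLlCc gametes: nLC×2, nLc×2, nlC×2, nlc×2
NnLlCc gametes: NLC×1, NLc×1, NlC×1, Nlc×1, nLC×1, nLc×1, nlC×1, nlc×1
nnLlCc×NnLlCc grid (8·8=64): NnLLCC=2 NnLLCc=4 NnLLcc=2 NnLlCC=4 NnLlCc=8 NnLlcc=4 NnllCC=2 NnllCc=4 Nnllcc=2 nnLLCC=2 nnLLCc=4 nnLLcc=2 nnLlCC=4 nnLlCc=8 nnLlcc=4 nnllCC=2 nnllCc=4 nnllcc=2
nnLLCC hits 2/64; gcd=2; 2÷2/64÷2 = 1/32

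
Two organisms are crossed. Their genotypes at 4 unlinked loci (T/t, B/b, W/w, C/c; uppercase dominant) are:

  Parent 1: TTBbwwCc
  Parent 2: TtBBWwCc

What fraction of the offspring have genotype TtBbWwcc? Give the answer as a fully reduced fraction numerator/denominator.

TTBbwwCc gametes: TBwC×4, TBwc×4, TbwC×4, Tbwc×4
TtBBWwCc gametes: TBWC×2, TBWc×2, TBwC×2, TBwc×2, tBWC×2, tBWc×2, tBwC×2, tBwc×2
TTBbwwCc×TtBBWwCc grid (16·16=256): TTBBWwCC=8 TTBBWwCc=16 TTBBWwcc=8 TTBBwwCC=8 TTBBwwCc=16 TTBBwwcc=8 TTBbWwCC=8 TTBbWwCc=16 TTBbWwcc=8 TTBbwwCC=8 TTBbwwCc=16 TTBbwwcc=8 TtBBWwCC=8 TtBBWwCc=16 TtBBWwcc=8 TtBBwwCC=8 TtBBwwCc=16 TtBBwwcc=8 TtBbWwCC=8 TtBbWwCc=16 TtBbWwcc=8 TtBbwwCC=8 TtBbwwCc=16 TtBbwwcc=8
TtBbWwcc hits 8/256; gcd=8; 8÷8/256÷8 = 1/32

P(TtBbWwcc) = 1/32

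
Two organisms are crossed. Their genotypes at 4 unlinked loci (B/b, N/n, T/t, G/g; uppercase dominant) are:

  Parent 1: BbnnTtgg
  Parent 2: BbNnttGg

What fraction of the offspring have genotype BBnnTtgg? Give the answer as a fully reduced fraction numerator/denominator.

P(BBnnTtgg) = 1/32

BbnnTtgg gametes: BnTg×4, Bntg×4, bnTg×4, bntg×4
BbNnttGg gametes: BNtG×2, BNtg×2, BntG×2, Bntg×2, bNtG×2, bNtg×2, bntG×2, bntg×2
BbnnTtgg×BbNnttGg grid (16·16=256): BBNnTtGg=8 BBNnTtgg=8 BBNnttGg=8 BBNnttgg=8 BBnnTtGg=8 BBnnTtgg=8 BBnnttGg=8 BBnnttgg=8 BbNnTtGg=16 BbNnTtgg=16 BbNnttGg=16 BbNnttgg=16 BbnnTtGg=16 BbnnTtgg=16 BbnnttGg=16 Bbnnttgg=16 bbNnTtGg=8 bbNnTtgg=8 bbNnttGg=8 bbNnttgg=8 bbnnTtGg=8 bbnnTtgg=8 bbnnttGg=8 bbnnttgg=8
BBnnTtgg hits 8/256; gcd=8; 8÷8/256÷8 = 1/32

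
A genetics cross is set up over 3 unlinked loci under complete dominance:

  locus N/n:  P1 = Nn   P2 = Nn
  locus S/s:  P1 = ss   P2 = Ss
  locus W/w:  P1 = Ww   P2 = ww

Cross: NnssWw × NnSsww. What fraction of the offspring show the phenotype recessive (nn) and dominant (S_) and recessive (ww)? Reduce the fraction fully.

NnssWw gametes: NsW×2, Nsw×2, nsW×2, nsw×2
NnSsww gametes: NSw×2, Nsw×2, nSw×2, nsw×2
NnssWw×NnSsww grid (8·8=64): NNSsWw=4 NNSsww=4 NNssWw=4 NNssww=4 NnSsWw=8 NnSsww=8 NnssWw=8 Nnssww=8 nnSsWw=4 nnSsww=4 nnssWw=4 nnssww=4
nn S_ ww hits 4/64; gcd=4; 4÷4/64÷4 = 1/16

P(nn S_ ww) = 1/16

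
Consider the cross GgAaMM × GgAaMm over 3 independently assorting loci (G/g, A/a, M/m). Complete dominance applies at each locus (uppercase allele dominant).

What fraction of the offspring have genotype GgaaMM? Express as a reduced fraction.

P(GgaaMM) = 1/16

GgAaMM gametes: GAM×2, GaM×2, gAM×2, gaM×2
GgAaMm gametes: GAM×1, GAm×1, GaM×1, Gam×1, gAM×1, gAm×1, gaM×1, gam×1
GgAaMM×GgAaMm grid (8·8=64): GGAAMM=2 GGAAMm=2 GGAaMM=4 GGAaMm=4 GGaaMM=2 GGaaMm=2 GgAAMM=4 GgAAMm=4 GgAaMM=8 GgAaMm=8 GgaaMM=4 GgaaMm=4 ggAAMM=2 ggAAMm=2 ggAaMM=4 ggAaMm=4 ggaaMM=2 ggaaMm=2
GgaaMM hits 4/64; gcd=4; 4÷4/64÷4 = 1/16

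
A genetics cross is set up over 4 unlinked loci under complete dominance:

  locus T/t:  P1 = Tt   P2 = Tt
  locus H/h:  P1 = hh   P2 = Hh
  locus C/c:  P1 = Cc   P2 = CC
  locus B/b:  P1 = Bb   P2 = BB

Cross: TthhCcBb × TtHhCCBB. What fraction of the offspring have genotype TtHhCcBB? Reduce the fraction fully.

P(TtHhCcBB) = 1/16

TthhCcBb gametes: ThCB×2, ThCb×2, ThcB×2, Thcb×2, thCB×2, thCb×2, thcB×2, thcb×2
TtHhCCBB gametes: THCB×4, ThCB×4, tHCB×4, thCB×4
TthhCcBb×TtHhCCBB grid (16·16=256): TTHhCCBB=8 TTHhCCBb=8 TTHhCcBB=8 TTHhCcBb=8 TThhCCBB=8 TThhCCBb=8 TThhCcBB=8 TThhCcBb=8 TtHhCCBB=16 TtHhCCBb=16 TtHhCcBB=16 TtHhCcBb=16 TthhCCBB=16 TthhCCBb=16 TthhCcBB=16 TthhCcBb=16 ttHhCCBB=8 ttHhCCBb=8 ttHhCcBB=8 ttHhCcBb=8 tthhCCBB=8 tthhCCBb=8 tthhCcBB=8 tthhCcBb=8
TtHhCcBB hits 16/256; gcd=16; 16÷16/256÷16 = 1/16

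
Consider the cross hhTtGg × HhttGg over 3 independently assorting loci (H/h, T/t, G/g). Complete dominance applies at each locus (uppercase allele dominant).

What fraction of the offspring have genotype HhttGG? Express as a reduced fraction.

P(HhttGG) = 1/16

hhTtGg gametes: hTG×2, hTg×2, htG×2, htg×2
HhttGg gametes: HtG×2, Htg×2, htG×2, htg×2
hhTtGg×HhttGg grid (8·8=64): HhTtGG=4 HhTtGg=8 HhTtgg=4 HhttGG=4 HhttGg=8 Hhttgg=4 hhTtGG=4 hhTtGg=8 hhTtgg=4 hhttGG=4 hhttGg=8 hhttgg=4
HhttGG hits 4/64; gcd=4; 4÷4/64÷4 = 1/16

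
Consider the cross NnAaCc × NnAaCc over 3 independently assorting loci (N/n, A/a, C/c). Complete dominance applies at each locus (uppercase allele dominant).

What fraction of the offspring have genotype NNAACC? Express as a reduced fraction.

NnAaCc gametes: NAC×1, NAc×1, NaC×1, Nac×1, nAC×1, nAc×1, naC×1, nac×1
NnAaCc gametes: NAC×1, NAc×1, NaC×1, Nac×1, nAC×1, nAc×1, naC×1, nac×1
NnAaCc×NnAaCc grid (8·8=64): NNAACC=1 NNAACc=2 NNAAcc=1 NNAaCC=2 NNAaCc=4 NNAacc=2 NNaaCC=1 NNaaCc=2 NNaacc=1 NnAACC=2 NnAACc=4 NnAAcc=2 NnAaCC=4 NnAaCc=8 NnAacc=4 NnaaCC=2 NnaaCc=4 Nnaacc=2 nnAACC=1 nnAACc=2 nnAAcc=1 nnAaCC=2 nnAaCc=4 nnAacc=2 nnaaCC=1 nnaaCc=2 nnaacc=1
NNAACC hits 1/64; gcd=1; 1÷1/64÷1 = 1/64

P(NNAACC) = 1/64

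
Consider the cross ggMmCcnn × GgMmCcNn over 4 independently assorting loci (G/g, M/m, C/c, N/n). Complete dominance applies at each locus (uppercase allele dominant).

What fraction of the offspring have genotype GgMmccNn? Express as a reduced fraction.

ggMmCcnn gametes: gMCn×4, gMcn×4, gmCn×4, gmcn×4
GgMmCcNn gametes: GMCN×1, GMCn×1, GMcN×1, GMcn×1, GmCN×1, GmCn×1, GmcN×1, Gmcn×1, gMCN×1, gMCn×1, gMcN×1, gMcn×1, gmCN×1, gmCn×1, gmcN×1, gmcn×1
ggMmCcnn×GgMmCcNn grid (16·16=256): GgMMCCNn=4 GgMMCCnn=4 GgMMCcNn=8 GgMMCcnn=8 GgMMccNn=4 GgMMccnn=4 GgMmCCNn=8 GgMmCCnn=8 GgMmCcNn=16 GgMmCcnn=16 GgMmccNn=8 GgMmccnn=8 GgmmCCNn=4 GgmmCCnn=4 GgmmCcNn=8 GgmmCcnn=8 GgmmccNn=4 Ggmmccnn=4 ggMMCCNn=4 ggMMCCnn=4 ggMMCcNn=8 ggMMCcnn=8 ggMMccNn=4 ggMMccnn=4 ggMmCCNn=8 ggMmCCnn=8 ggMmCcNn=16 ggMmCcnn=16 ggMmccNn=8 ggMmccnn=8 ggmmCCNn=4 ggmmCCnn=4 ggmmCcNn=8 ggmmCcnn=8 ggmmccNn=4 ggmmccnn=4
GgMmccNn hits 8/256; gcd=8; 8÷8/256÷8 = 1/32

P(GgMmccNn) = 1/32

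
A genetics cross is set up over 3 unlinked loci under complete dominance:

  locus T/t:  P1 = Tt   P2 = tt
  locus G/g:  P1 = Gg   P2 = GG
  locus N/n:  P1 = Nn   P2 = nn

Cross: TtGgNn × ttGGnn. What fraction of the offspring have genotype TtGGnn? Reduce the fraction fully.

P(TtGGnn) = 1/8

TtGgNn gametes: TGN×1, TGn×1, TgN×1, Tgn×1, tGN×1, tGn×1, tgN×1, tgn×1
ttGGnn gametes: tGn×8
TtGgNn×ttGGnn grid (8·8=64): TtGGNn=8 TtGGnn=8 TtGgNn=8 TtGgnn=8 ttGGNn=8 ttGGnn=8 ttGgNn=8 ttGgnn=8
TtGGnn hits 8/64; gcd=8; 8÷8/64÷8 = 1/8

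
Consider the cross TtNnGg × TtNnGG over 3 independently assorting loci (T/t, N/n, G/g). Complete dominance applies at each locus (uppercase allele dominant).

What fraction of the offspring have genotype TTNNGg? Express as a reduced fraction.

TtNnGg gametes: TNG×1, TNg×1, TnG×1, Tng×1, tNG×1, tNg×1, tnG×1, tng×1
TtNnGG gametes: TNG×2, TnG×2, tNG×2, tnG×2
TtNnGg×TtNnGG grid (8·8=64): TTNNGG=2 TTNNGg=2 TTNnGG=4 TTNnGg=4 TTnnGG=2 TTnnGg=2 TtNNGG=4 TtNNGg=4 TtNnGG=8 TtNnGg=8 TtnnGG=4 TtnnGg=4 ttNNGG=2 ttNNGg=2 ttNnGG=4 ttNnGg=4 ttnnGG=2 ttnnGg=2
TTNNGg hits 2/64; gcd=2; 2÷2/64÷2 = 1/32

P(TTNNGg) = 1/32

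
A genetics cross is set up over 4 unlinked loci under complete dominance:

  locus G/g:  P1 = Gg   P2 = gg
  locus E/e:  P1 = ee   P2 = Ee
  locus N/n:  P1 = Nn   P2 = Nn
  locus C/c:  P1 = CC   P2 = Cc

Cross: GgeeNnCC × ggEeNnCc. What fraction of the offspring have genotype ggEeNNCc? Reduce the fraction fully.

GgeeNnCC gametes: GeNC×4, GenC×4, geNC×4, genC×4
ggEeNnCc gametes: gENC×2, gENc×2, gEnC×2, gEnc×2, geNC×2, geNc×2, genC×2, genc×2
GgeeNnCC×ggEeNnCc grid (16·16=256): GgEeNNCC=8 GgEeNNCc=8 GgEeNnCC=16 GgEeNnCc=16 GgEennCC=8 GgEennCc=8 GgeeNNCC=8 GgeeNNCc=8 GgeeNnCC=16 GgeeNnCc=16 GgeennCC=8 GgeennCc=8 ggEeNNCC=8 ggEeNNCc=8 ggEeNnCC=16 ggEeNnCc=16 ggEennCC=8 ggEennCc=8 ggeeNNCC=8 ggeeNNCc=8 ggeeNnCC=16 ggeeNnCc=16 ggeennCC=8 ggeennCc=8
ggEeNNCc hits 8/256; gcd=8; 8÷8/256÷8 = 1/32

P(ggEeNNCc) = 1/32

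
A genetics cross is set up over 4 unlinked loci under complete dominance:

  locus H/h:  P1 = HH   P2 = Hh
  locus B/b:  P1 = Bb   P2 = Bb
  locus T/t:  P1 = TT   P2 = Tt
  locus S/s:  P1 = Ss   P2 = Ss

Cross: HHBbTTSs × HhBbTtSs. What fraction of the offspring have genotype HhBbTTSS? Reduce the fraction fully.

P(HhBbTTSS) = 1/32

HHBbTTSs gametes: HBTS×4, HBTs×4, HbTS×4, HbTs×4
HhBbTtSs gametes: HBTS×1, HBTs×1, HBtS×1, HBts×1, HbTS×1, HbTs×1, HbtS×1, Hbts×1, hBTS×1, hBTs×1, hBtS×1, hBts×1, hbTS×1, hbTs×1, hbtS×1, hbts×1
HHBbTTSs×HhBbTtSs grid (16·16=256): HHBBTTSS=4 HHBBTTSs=8 HHBBTTss=4 HHBBTtSS=4 HHBBTtSs=8 HHBBTtss=4 HHBbTTSS=8 HHBbTTSs=16 HHBbTTss=8 HHBbTtSS=8 HHBbTtSs=16 HHBbTtss=8 HHbbTTSS=4 HHbbTTSs=8 HHbbTTss=4 HHbbTtSS=4 HHbbTtSs=8 HHbbTtss=4 HhBBTTSS=4 HhBBTTSs=8 HhBBTTss=4 HhBBTtSS=4 HhBBTtSs=8 HhBBTtss=4 HhBbTTSS=8 HhBbTTSs=16 HhBbTTss=8 HhBbTtSS=8 HhBbTtSs=16 HhBbTtss=8 HhbbTTSS=4 HhbbTTSs=8 HhbbTTss=4 HhbbTtSS=4 HhbbTtSs=8 HhbbTtss=4
HhBbTTSS hits 8/256; gcd=8; 8÷8/256÷8 = 1/32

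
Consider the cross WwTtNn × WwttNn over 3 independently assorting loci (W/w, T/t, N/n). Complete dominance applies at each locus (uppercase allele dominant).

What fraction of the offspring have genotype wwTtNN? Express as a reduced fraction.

P(wwTtNN) = 1/32

WwTtNn gametes: WTN×1, WTn×1, WtN×1, Wtn×1, wTN×1, wTn×1, wtN×1, wtn×1
WwttNn gametes: WtN×2, Wtn×2, wtN×2, wtn×2
WwTtNn×WwttNn grid (8·8=64): WWTtNN=2 WWTtNn=4 WWTtnn=2 WWttNN=2 WWttNn=4 WWttnn=2 WwTtNN=4 WwTtNn=8 WwTtnn=4 WwttNN=4 WwttNn=8 Wwttnn=4 wwTtNN=2 wwTtNn=4 wwTtnn=2 wwttNN=2 wwttNn=4 wwttnn=2
wwTtNN hits 2/64; gcd=2; 2÷2/64÷2 = 1/32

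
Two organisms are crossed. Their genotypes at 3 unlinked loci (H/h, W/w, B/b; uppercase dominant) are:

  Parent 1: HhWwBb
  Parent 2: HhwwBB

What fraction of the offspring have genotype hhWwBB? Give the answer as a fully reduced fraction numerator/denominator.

HhWwBb gametes: HWB×1, HWb×1, HwB×1, Hwb×1, hWB×1, hWb×1, hwB×1, hwb×1
HhwwBB gametes: HwB×4, hwB×4
HhWwBb×HhwwBB grid (8·8=64): HHWwBB=4 HHWwBb=4 HHwwBB=4 HHwwBb=4 HhWwBB=8 HhWwBb=8 HhwwBB=8 HhwwBb=8 hhWwBB=4 hhWwBb=4 hhwwBB=4 hhwwBb=4
hhWwBB hits 4/64; gcd=4; 4÷4/64÷4 = 1/16

P(hhWwBB) = 1/16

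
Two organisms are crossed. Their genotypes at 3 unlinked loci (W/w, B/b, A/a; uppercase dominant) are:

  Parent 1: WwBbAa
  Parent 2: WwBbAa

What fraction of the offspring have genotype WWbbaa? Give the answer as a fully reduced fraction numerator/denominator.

WwBbAa gametes: WBA×1, WBa×1, WbA×1, Wba×1, wBA×1, wBa×1, wbA×1, wba×1
WwBbAa gametes: WBA×1, WBa×1, WbA×1, Wba×1, wBA×1, wBa×1, wbA×1, wba×1
WwBbAa×WwBbAa grid (8·8=64): WWBBAA=1 WWBBAa=2 WWBBaa=1 WWBbAA=2 WWBbAa=4 WWBbaa=2 WWbbAA=1 WWbbAa=2 WWbbaa=1 WwBBAA=2 WwBBAa=4 WwBBaa=2 WwBbAA=4 WwBbAa=8 WwBbaa=4 WwbbAA=2 WwbbAa=4 Wwbbaa=2 wwBBAA=1 wwBBAa=2 wwBBaa=1 wwBbAA=2 wwBbAa=4 wwBbaa=2 wwbbAA=1 wwbbAa=2 wwbbaa=1
WWbbaa hits 1/64; gcd=1; 1÷1/64÷1 = 1/64

P(WWbbaa) = 1/64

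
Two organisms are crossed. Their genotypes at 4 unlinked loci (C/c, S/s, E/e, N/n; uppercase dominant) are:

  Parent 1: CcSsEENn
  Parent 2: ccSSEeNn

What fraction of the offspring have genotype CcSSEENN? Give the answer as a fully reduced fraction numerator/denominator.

CcSsEENn gametes: CSEN×2, CSEn×2, CsEN×2, CsEn×2, cSEN×2, cSEn×2, csEN×2, csEn×2
ccSSEeNn gametes: cSEN×4, cSEn×4, cSeN×4, cSen×4
CcSsEENn×ccSSEeNn grid (16·16=256): CcSSEENN=8 CcSSEENn=16 CcSSEEnn=8 CcSSEeNN=8 CcSSEeNn=16 CcSSEenn=8 CcSsEENN=8 CcSsEENn=16 CcSsEEnn=8 CcSsEeNN=8 CcSsEeNn=16 CcSsEenn=8 ccSSEENN=8 ccSSEENn=16 ccSSEEnn=8 ccSSEeNN=8 ccSSEeNn=16 ccSSEenn=8 ccSsEENN=8 ccSsEENn=16 ccSsEEnn=8 ccSsEeNN=8 ccSsEeNn=16 ccSsEenn=8
CcSSEENN hits 8/256; gcd=8; 8÷8/256÷8 = 1/32

P(CcSSEENN) = 1/32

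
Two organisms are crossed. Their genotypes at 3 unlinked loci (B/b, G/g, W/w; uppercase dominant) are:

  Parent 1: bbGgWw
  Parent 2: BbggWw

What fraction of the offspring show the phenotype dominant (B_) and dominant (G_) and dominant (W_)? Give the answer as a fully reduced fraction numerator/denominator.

bbGgWw gametes: bGW×2, bGw×2, bgW×2, bgw×2
BbggWw gametes: BgW×2, Bgw×2, bgW×2, bgw×2
bbGgWw×BbggWw grid (8·8=64): BbGgWW=4 BbGgWw=8 BbGgww=4 BbggWW=4 BbggWw=8 Bbggww=4 bbGgWW=4 bbGgWw=8 bbGgww=4 bbggWW=4 bbggWw=8 bbggww=4
B_ G_ W_ hits 12/64; gcd=4; 12÷4/64÷4 = 3/16

P(B_ G_ W_) = 3/16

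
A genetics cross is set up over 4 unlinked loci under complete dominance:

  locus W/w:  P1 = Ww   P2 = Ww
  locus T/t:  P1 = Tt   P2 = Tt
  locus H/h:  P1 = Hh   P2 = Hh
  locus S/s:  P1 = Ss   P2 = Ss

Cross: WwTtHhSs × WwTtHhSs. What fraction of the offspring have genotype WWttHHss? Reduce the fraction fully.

P(WWttHHss) = 1/256

WwTtHhSs gametes: WTHS×1, WTHs×1, WThS×1, WThs×1, WtHS×1, WtHs×1, WthS×1, Wths×1, wTHS×1, wTHs×1, wThS×1, wThs×1, wtHS×1, wtHs×1, wthS×1, wths×1
WwTtHhSs gametes: WTHS×1, WTHs×1, WThS×1, WThs×1, WtHS×1, WtHs×1, WthS×1, Wths×1, wTHS×1, wTHs×1, wThS×1, wThs×1, wtHS×1, wtHs×1, wthS×1, wths×1
WwTtHhSs×WwTtHhSs grid (16·16=256): WWTTHHSS=1 WWTTHHSs=2 WWTTHHss=1 WWTTHhSS=2 WWTTHhSs=4 WWTTHhss=2 WWTThhSS=1 WWTThhSs=2 WWTThhss=1 WWTtHHSS=2 WWTtHHSs=4 WWTtHHss=2 WWTtHhSS=4 WWTtHhSs=8 WWTtHhss=4 WWTthhSS=2 WWTthhSs=4 WWTthhss=2 WWttHHSS=1 WWttHHSs=2 WWttHHss=1 WWttHhSS=2 WWttHhSs=4 WWttHhss=2 WWtthhSS=1 WWtthhSs=2 WWtthhss=1 WwTTHHSS=2 WwTTHHSs=4 WwTTHHss=2 WwTTHhSS=4 WwTTHhSs=8 WwTTHhss=4 WwTThhSS=2 WwTThhSs=4 WwTThhss=2 WwTtHHSS=4 WwTtHHSs=8 WwTtHHss=4 WwTtHhSS=8 WwTtHhSs=16 WwTtHhss=8 WwTthhSS=4 WwTthhSs=8 WwTthhss=4 WwttHHSS=2 WwttHHSs=4 WwttHHss=2 WwttHhSS=4 WwttHhSs=8 WwttHhss=4 WwtthhSS=2 WwtthhSs=4 Wwtthhss=2 wwTTHHSS=1 wwTTHHSs=2 wwTTHHss=1 wwTTHhSS=2 wwTTHhSs=4 wwTTHhss=2 wwTThhSS=1 wwTThhSs=2 wwTThhss=1 wwTtHHSS=2 wwTtHHSs=4 wwTtHHss=2 wwTtHhSS=4 wwTtHhSs=8 wwTtHhss=4 wwTthhSS=2 wwTthhSs=4 wwTthhss=2 wwttHHSS=1 wwttHHSs=2 wwttHHss=1 wwttHhSS=2 wwttHhSs=4 wwttHhss=2 wwtthhSS=1 wwtthhSs=2 wwtthhss=1
WWttHHss hits 1/256; gcd=1; 1÷1/256÷1 = 1/256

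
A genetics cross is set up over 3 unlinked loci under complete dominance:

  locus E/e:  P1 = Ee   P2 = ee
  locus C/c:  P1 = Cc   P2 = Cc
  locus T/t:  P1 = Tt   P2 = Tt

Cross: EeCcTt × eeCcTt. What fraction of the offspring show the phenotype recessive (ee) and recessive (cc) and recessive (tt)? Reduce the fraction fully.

EeCcTt gametes: ECT×1, ECt×1, EcT×1, Ect×1, eCT×1, eCt×1, ecT×1, ect×1
eeCcTt gametes: eCT×2, eCt×2, ecT×2, ect×2
EeCcTt×eeCcTt grid (8·8=64): EeCCTT=2 EeCCTt=4 EeCCtt=2 EeCcTT=4 EeCcTt=8 EeCctt=4 EeccTT=2 EeccTt=4 Eecctt=2 eeCCTT=2 eeCCTt=4 eeCCtt=2 eeCcTT=4 eeCcTt=8 eeCctt=4 eeccTT=2 eeccTt=4 eecctt=2
ee cc tt hits 2/64; gcd=2; 2÷2/64÷2 = 1/32

P(ee cc tt) = 1/32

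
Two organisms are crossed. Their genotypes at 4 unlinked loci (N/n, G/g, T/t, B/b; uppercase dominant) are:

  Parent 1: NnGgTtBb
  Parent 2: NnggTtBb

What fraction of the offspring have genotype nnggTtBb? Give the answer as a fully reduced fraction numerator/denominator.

P(nnggTtBb) = 1/32

NnGgTtBb gametes: NGTB×1, NGTb×1, NGtB×1, NGtb×1, NgTB×1, NgTb×1, NgtB×1, Ngtb×1, nGTB×1, nGTb×1, nGtB×1, nGtb×1, ngTB×1, ngTb×1, ngtB×1, ngtb×1
NnggTtBb gametes: NgTB×2, NgTb×2, NgtB×2, Ngtb×2, ngTB×2, ngTb×2, ngtB×2, ngtb×2
NnGgTtBb×NnggTtBb grid (16·16=256): NNGgTTBB=2 NNGgTTBb=4 NNGgTTbb=2 NNGgTtBB=4 NNGgTtBb=8 NNGgTtbb=4 NNGgttBB=2 NNGgttBb=4 NNGgttbb=2 NNggTTBB=2 NNggTTBb=4 NNggTTbb=2 NNggTtBB=4 NNggTtBb=8 NNggTtbb=4 NNggttBB=2 NNggttBb=4 NNggttbb=2 NnGgTTBB=4 NnGgTTBb=8 NnGgTTbb=4 NnGgTtBB=8 NnGgTtBb=16 NnGgTtbb=8 NnGgttBB=4 NnGgttBb=8 NnGgttbb=4 NnggTTBB=4 NnggTTBb=8 NnggTTbb=4 NnggTtBB=8 NnggTtBb=16 NnggTtbb=8 NnggttBB=4 NnggttBb=8 Nnggttbb=4 nnGgTTBB=2 nnGgTTBb=4 nnGgTTbb=2 nnGgTtBB=4 nnGgTtBb=8 nnGgTtbb=4 nnGgttBB=2 nnGgttBb=4 nnGgttbb=2 nnggTTBB=2 nnggTTBb=4 nnggTTbb=2 nnggTtBB=4 nnggTtBb=8 nnggTtbb=4 nnggttBB=2 nnggttBb=4 nnggttbb=2
nnggTtBb hits 8/256; gcd=8; 8÷8/256÷8 = 1/32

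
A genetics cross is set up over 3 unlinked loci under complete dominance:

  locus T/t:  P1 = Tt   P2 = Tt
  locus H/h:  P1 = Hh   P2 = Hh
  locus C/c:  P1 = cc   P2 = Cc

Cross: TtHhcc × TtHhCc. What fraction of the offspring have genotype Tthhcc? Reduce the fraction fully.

P(Tthhcc) = 1/16

TtHhcc gametes: THc×2, Thc×2, tHc×2, thc×2
TtHhCc gametes: THC×1, THc×1, ThC×1, Thc×1, tHC×1, tHc×1, thC×1, thc×1
TtHhcc×TtHhCc grid (8·8=64): TTHHCc=2 TTHHcc=2 TTHhCc=4 TTHhcc=4 TThhCc=2 TThhcc=2 TtHHCc=4 TtHHcc=4 TtHhCc=8 TtHhcc=8 TthhCc=4 Tthhcc=4 ttHHCc=2 ttHHcc=2 ttHhCc=4 ttHhcc=4 tthhCc=2 tthhcc=2
Tthhcc hits 4/64; gcd=4; 4÷4/64÷4 = 1/16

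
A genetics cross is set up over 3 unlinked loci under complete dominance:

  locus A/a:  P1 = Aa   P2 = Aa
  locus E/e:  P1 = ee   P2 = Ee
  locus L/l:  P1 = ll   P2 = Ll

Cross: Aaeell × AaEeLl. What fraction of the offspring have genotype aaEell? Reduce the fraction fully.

Aaeell gametes: Ael×4, ael×4
AaEeLl gametes: AEL×1, AEl×1, AeL×1, Ael×1, aEL×1, aEl×1, aeL×1, ael×1
Aaeell×AaEeLl grid (8·8=64): AAEeLl=4 AAEell=4 AAeeLl=4 AAeell=4 AaEeLl=8 AaEell=8 AaeeLl=8 Aaeell=8 aaEeLl=4 aaEell=4 aaeeLl=4 aaeell=4
aaEell hits 4/64; gcd=4; 4÷4/64÷4 = 1/16

P(aaEell) = 1/16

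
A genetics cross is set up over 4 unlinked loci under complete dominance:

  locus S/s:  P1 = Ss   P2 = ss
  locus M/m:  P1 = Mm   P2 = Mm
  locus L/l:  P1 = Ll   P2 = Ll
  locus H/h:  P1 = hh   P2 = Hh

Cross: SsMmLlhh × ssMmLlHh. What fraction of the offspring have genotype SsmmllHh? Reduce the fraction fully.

SsMmLlhh gametes: SMLh×2, SMlh×2, SmLh×2, Smlh×2, sMLh×2, sMlh×2, smLh×2, smlh×2
ssMmLlHh gametes: sMLH×2, sMLh×2, sMlH×2, sMlh×2, smLH×2, smLh×2, smlH×2, smlh×2
SsMmLlhh×ssMmLlHh grid (16·16=256): SsMMLLHh=4 SsMMLLhh=4 SsMMLlHh=8 SsMMLlhh=8 SsMMllHh=4 SsMMllhh=4 SsMmLLHh=8 SsMmLLhh=8 SsMmLlHh=16 SsMmLlhh=16 SsMmllHh=8 SsMmllhh=8 SsmmLLHh=4 SsmmLLhh=4 SsmmLlHh=8 SsmmLlhh=8 SsmmllHh=4 Ssmmllhh=4 ssMMLLHh=4 ssMMLLhh=4 ssMMLlHh=8 ssMMLlhh=8 ssMMllHh=4 ssMMllhh=4 ssMmLLHh=8 ssMmLLhh=8 ssMmLlHh=16 ssMmLlhh=16 ssMmllHh=8 ssMmllhh=8 ssmmLLHh=4 ssmmLLhh=4 ssmmLlHh=8 ssmmLlhh=8 ssmmllHh=4 ssmmllhh=4
SsmmllHh hits 4/256; gcd=4; 4÷4/256÷4 = 1/64

P(SsmmllHh) = 1/64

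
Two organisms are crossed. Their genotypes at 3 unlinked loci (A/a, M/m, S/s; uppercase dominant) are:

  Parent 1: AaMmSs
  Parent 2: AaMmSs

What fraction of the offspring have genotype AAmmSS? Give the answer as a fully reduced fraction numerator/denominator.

P(AAmmSS) = 1/64

AaMmSs gametes: AMS×1, AMs×1, AmS×1, Ams×1, aMS×1, aMs×1, amS×1, ams×1
AaMmSs gametes: AMS×1, AMs×1, AmS×1, Ams×1, aMS×1, aMs×1, amS×1, ams×1
AaMmSs×AaMmSs grid (8·8=64): AAMMSS=1 AAMMSs=2 AAMMss=1 AAMmSS=2 AAMmSs=4 AAMmss=2 AAmmSS=1 AAmmSs=2 AAmmss=1 AaMMSS=2 AaMMSs=4 AaMMss=2 AaMmSS=4 AaMmSs=8 AaMmss=4 AammSS=2 AammSs=4 Aammss=2 aaMMSS=1 aaMMSs=2 aaMMss=1 aaMmSS=2 aaMmSs=4 aaMmss=2 aammSS=1 aammSs=2 aammss=1
AAmmSS hits 1/64; gcd=1; 1÷1/64÷1 = 1/64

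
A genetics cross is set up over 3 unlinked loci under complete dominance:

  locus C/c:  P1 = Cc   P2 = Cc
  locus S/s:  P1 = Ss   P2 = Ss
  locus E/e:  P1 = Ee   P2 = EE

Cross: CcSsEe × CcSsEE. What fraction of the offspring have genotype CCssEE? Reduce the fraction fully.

P(CCssEE) = 1/32

CcSsEe gametes: CSE×1, CSe×1, CsE×1, Cse×1, cSE×1, cSe×1, csE×1, cse×1
CcSsEE gametes: CSE×2, CsE×2, cSE×2, csE×2
CcSsEe×CcSsEE grid (8·8=64): CCSSEE=2 CCSSEe=2 CCSsEE=4 CCSsEe=4 CCssEE=2 CCssEe=2 CcSSEE=4 CcSSEe=4 CcSsEE=8 CcSsEe=8 CcssEE=4 CcssEe=4 ccSSEE=2 ccSSEe=2 ccSsEE=4 ccSsEe=4 ccssEE=2 ccssEe=2
CCssEE hits 2/64; gcd=2; 2÷2/64÷2 = 1/32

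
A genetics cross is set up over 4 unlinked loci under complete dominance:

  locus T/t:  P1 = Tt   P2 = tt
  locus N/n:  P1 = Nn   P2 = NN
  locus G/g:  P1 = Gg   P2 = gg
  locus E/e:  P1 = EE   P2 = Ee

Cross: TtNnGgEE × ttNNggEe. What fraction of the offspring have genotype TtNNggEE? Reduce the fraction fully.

TtNnGgEE gametes: TNGE×2, TNgE×2, TnGE×2, TngE×2, tNGE×2, tNgE×2, tnGE×2, tngE×2
ttNNggEe gametes: tNgE×8, tNge×8
TtNnGgEE×ttNNggEe grid (16·16=256): TtNNGgEE=16 TtNNGgEe=16 TtNNggEE=16 TtNNggEe=16 TtNnGgEE=16 TtNnGgEe=16 TtNnggEE=16 TtNnggEe=16 ttNNGgEE=16 ttNNGgEe=16 ttNNggEE=16 ttNNggEe=16 ttNnGgEE=16 ttNnGgEe=16 ttNnggEE=16 ttNnggEe=16
TtNNggEE hits 16/256; gcd=16; 16÷16/256÷16 = 1/16

P(TtNNggEE) = 1/16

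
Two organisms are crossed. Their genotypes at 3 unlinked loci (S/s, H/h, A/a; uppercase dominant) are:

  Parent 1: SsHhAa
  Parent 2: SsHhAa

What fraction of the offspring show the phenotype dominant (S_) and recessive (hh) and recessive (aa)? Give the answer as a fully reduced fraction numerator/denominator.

SsHhAa gametes: SHA×1, SHa×1, ShA×1, Sha×1, sHA×1, sHa×1, shA×1, sha×1
SsHhAa gametes: SHA×1, SHa×1, ShA×1, Sha×1, sHA×1, sHa×1, shA×1, sha×1
SsHhAa×SsHhAa grid (8·8=64): SSHHAA=1 SSHHAa=2 SSHHaa=1 SSHhAA=2 SSHhAa=4 SSHhaa=2 SShhAA=1 SShhAa=2 SShhaa=1 SsHHAA=2 SsHHAa=4 SsHHaa=2 SsHhAA=4 SsHhAa=8 SsHhaa=4 SshhAA=2 SshhAa=4 Sshhaa=2 ssHHAA=1 ssHHAa=2 ssHHaa=1 ssHhAA=2 ssHhAa=4 ssHhaa=2 sshhAA=1 sshhAa=2 sshhaa=1
S_ hh aa hits 3/64; gcd=1; 3÷1/64÷1 = 3/64

P(S_ hh aa) = 3/64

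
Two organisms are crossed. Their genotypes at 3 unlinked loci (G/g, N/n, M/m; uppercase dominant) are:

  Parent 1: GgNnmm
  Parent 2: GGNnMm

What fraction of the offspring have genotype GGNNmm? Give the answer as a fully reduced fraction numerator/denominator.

P(GGNNmm) = 1/16

GgNnmm gametes: GNm×2, Gnm×2, gNm×2, gnm×2
GGNnMm gametes: GNM×2, GNm×2, GnM×2, Gnm×2
GgNnmm×GGNnMm grid (8·8=64): GGNNMm=4 GGNNmm=4 GGNnMm=8 GGNnmm=8 GGnnMm=4 GGnnmm=4 GgNNMm=4 GgNNmm=4 GgNnMm=8 GgNnmm=8 GgnnMm=4 Ggnnmm=4
GGNNmm hits 4/64; gcd=4; 4÷4/64÷4 = 1/16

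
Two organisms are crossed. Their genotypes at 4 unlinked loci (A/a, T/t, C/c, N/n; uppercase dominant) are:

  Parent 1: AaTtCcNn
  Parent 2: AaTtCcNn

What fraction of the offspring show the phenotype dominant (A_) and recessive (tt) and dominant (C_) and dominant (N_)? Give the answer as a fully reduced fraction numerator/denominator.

P(A_ tt C_ N_) = 27/256

AaTtCcNn gametes: ATCN×1, ATCn×1, ATcN×1, ATcn×1, AtCN×1, AtCn×1, AtcN×1, Atcn×1, aTCN×1, aTCn×1, aTcN×1, aTcn×1, atCN×1, atCn×1, atcN×1, atcn×1
AaTtCcNn gametes: ATCN×1, ATCn×1, ATcN×1, ATcn×1, AtCN×1, AtCn×1, AtcN×1, Atcn×1, aTCN×1, aTCn×1, aTcN×1, aTcn×1, atCN×1, atCn×1, atcN×1, atcn×1
AaTtCcNn×AaTtCcNn grid (16·16=256): AATTCCNN=1 AATTCCNn=2 AATTCCnn=1 AATTCcNN=2 AATTCcNn=4 AATTCcnn=2 AATTccNN=1 AATTccNn=2 AATTccnn=1 AATtCCNN=2 AATtCCNn=4 AATtCCnn=2 AATtCcNN=4 AATtCcNn=8 AATtCcnn=4 AATtccNN=2 AATtccNn=4 AATtccnn=2 AAttCCNN=1 AAttCCNn=2 AAttCCnn=1 AAttCcNN=2 AAttCcNn=4 AAttCcnn=2 AAttccNN=1 AAttccNn=2 AAttccnn=1 AaTTCCNN=2 AaTTCCNn=4 AaTTCCnn=2 AaTTCcNN=4 AaTTCcNn=8 AaTTCcnn=4 AaTTccNN=2 AaTTccNn=4 AaTTccnn=2 AaTtCCNN=4 AaTtCCNn=8 AaTtCCnn=4 AaTtCcNN=8 AaTtCcNn=16 AaTtCcnn=8 AaTtccNN=4 AaTtccNn=8 AaTtccnn=4 AattCCNN=2 AattCCNn=4 AattCCnn=2 AattCcNN=4 AattCcNn=8 AattCcnn=4 AattccNN=2 AattccNn=4 Aattccnn=2 aaTTCCNN=1 aaTTCCNn=2 aaTTCCnn=1 aaTTCcNN=2 aaTTCcNn=4 aaTTCcnn=2 aaTTccNN=1 aaTTccNn=2 aaTTccnn=1 aaTtCCNN=2 aaTtCCNn=4 aaTtCCnn=2 aaTtCcNN=4 aaTtCcNn=8 aaTtCcnn=4 aaTtccNN=2 aaTtccNn=4 aaTtccnn=2 aattCCNN=1 aattCCNn=2 aattCCnn=1 aattCcNN=2 aattCcNn=4 aattCcnn=2 aattccNN=1 aattccNn=2 aattccnn=1
A_ tt C_ N_ hits 27/256; gcd=1; 27÷1/256÷1 = 27/256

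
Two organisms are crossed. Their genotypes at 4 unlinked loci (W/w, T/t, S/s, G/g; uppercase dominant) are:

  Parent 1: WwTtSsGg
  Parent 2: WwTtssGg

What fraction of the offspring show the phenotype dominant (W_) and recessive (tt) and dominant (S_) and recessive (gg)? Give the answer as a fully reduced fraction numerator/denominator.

WwTtSsGg gametes: WTSG×1, WTSg×1, WTsG×1, WTsg×1, WtSG×1, WtSg×1, WtsG×1, Wtsg×1, wTSG×1, wTSg×1, wTsG×1, wTsg×1, wtSG×1, wtSg×1, wtsG×1, wtsg×1
WwTtssGg gametes: WTsG×2, WTsg×2, WtsG×2, Wtsg×2, wTsG×2, wTsg×2, wtsG×2, wtsg×2
WwTtSsGg×WwTtssGg grid (16·16=256): WWTTSsGG=2 WWTTSsGg=4 WWTTSsgg=2 WWTTssGG=2 WWTTssGg=4 WWTTssgg=2 WWTtSsGG=4 WWTtSsGg=8 WWTtSsgg=4 WWTtssGG=4 WWTtssGg=8 WWTtssgg=4 WWttSsGG=2 WWttSsGg=4 WWttSsgg=2 WWttssGG=2 WWttssGg=4 WWttssgg=2 WwTTSsGG=4 WwTTSsGg=8 WwTTSsgg=4 WwTTssGG=4 WwTTssGg=8 WwTTssgg=4 WwTtSsGG=8 WwTtSsGg=16 WwTtSsgg=8 WwTtssGG=8 WwTtssGg=16 WwTtssgg=8 WwttSsGG=4 WwttSsGg=8 WwttSsgg=4 WwttssGG=4 WwttssGg=8 Wwttssgg=4 wwTTSsGG=2 wwTTSsGg=4 wwTTSsgg=2 wwTTssGG=2 wwTTssGg=4 wwTTssgg=2 wwTtSsGG=4 wwTtSsGg=8 wwTtSsgg=4 wwTtssGG=4 wwTtssGg=8 wwTtssgg=4 wwttSsGG=2 wwttSsGg=4 wwttSsgg=2 wwttssGG=2 wwttssGg=4 wwttssgg=2
W_ tt S_ gg hits 6/256; gcd=2; 6÷2/256÷2 = 3/128

P(W_ tt S_ gg) = 3/128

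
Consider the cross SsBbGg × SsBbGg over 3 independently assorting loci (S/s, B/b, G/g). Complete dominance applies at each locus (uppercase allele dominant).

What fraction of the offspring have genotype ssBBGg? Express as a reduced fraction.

SsBbGg gametes: SBG×1, SBg×1, SbG×1, Sbg×1, sBG×1, sBg×1, sbG×1, sbg×1
SsBbGg gametes: SBG×1, SBg×1, SbG×1, Sbg×1, sBG×1, sBg×1, sbG×1, sbg×1
SsBbGg×SsBbGg grid (8·8=64): SSBBGG=1 SSBBGg=2 SSBBgg=1 SSBbGG=2 SSBbGg=4 SSBbgg=2 SSbbGG=1 SSbbGg=2 SSbbgg=1 SsBBGG=2 SsBBGg=4 SsBBgg=2 SsBbGG=4 SsBbGg=8 SsBbgg=4 SsbbGG=2 SsbbGg=4 Ssbbgg=2 ssBBGG=1 ssBBGg=2 ssBBgg=1 ssBbGG=2 ssBbGg=4 ssBbgg=2 ssbbGG=1 ssbbGg=2 ssbbgg=1
ssBBGg hits 2/64; gcd=2; 2÷2/64÷2 = 1/32

P(ssBBGg) = 1/32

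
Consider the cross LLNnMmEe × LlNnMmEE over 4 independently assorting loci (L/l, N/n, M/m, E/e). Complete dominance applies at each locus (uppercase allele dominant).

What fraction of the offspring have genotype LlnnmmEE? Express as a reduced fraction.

P(LlnnmmEE) = 1/64

LLNnMmEe gametes: LNME×2, LNMe×2, LNmE×2, LNme×2, LnME×2, LnMe×2, LnmE×2, Lnme×2
LlNnMmEE gametes: LNME×2, LNmE×2, LnME×2, LnmE×2, lNME×2, lNmE×2, lnME×2, lnmE×2
LLNnMmEe×LlNnMmEE grid (16·16=256): LLNNMMEE=4 LLNNMMEe=4 LLNNMmEE=8 LLNNMmEe=8 LLNNmmEE=4 LLNNmmEe=4 LLNnMMEE=8 LLNnMMEe=8 LLNnMmEE=16 LLNnMmEe=16 LLNnmmEE=8 LLNnmmEe=8 LLnnMMEE=4 LLnnMMEe=4 LLnnMmEE=8 LLnnMmEe=8 LLnnmmEE=4 LLnnmmEe=4 LlNNMMEE=4 LlNNMMEe=4 LlNNMmEE=8 LlNNMmEe=8 LlNNmmEE=4 LlNNmmEe=4 LlNnMMEE=8 LlNnMMEe=8 LlNnMmEE=16 LlNnMmEe=16 LlNnmmEE=8 LlNnmmEe=8 LlnnMMEE=4 LlnnMMEe=4 LlnnMmEE=8 LlnnMmEe=8 LlnnmmEE=4 LlnnmmEe=4
LlnnmmEE hits 4/256; gcd=4; 4÷4/256÷4 = 1/64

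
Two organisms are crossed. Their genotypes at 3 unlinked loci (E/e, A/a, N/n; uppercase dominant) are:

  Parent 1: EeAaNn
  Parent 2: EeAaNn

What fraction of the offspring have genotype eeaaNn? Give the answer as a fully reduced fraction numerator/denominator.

P(eeaaNn) = 1/32

EeAaNn gametes: EAN×1, EAn×1, EaN×1, Ean×1, eAN×1, eAn×1, eaN×1, ean×1
EeAaNn gametes: EAN×1, EAn×1, EaN×1, Ean×1, eAN×1, eAn×1, eaN×1, ean×1
EeAaNn×EeAaNn grid (8·8=64): EEAANN=1 EEAANn=2 EEAAnn=1 EEAaNN=2 EEAaNn=4 EEAann=2 EEaaNN=1 EEaaNn=2 EEaann=1 EeAANN=2 EeAANn=4 EeAAnn=2 EeAaNN=4 EeAaNn=8 EeAann=4 EeaaNN=2 EeaaNn=4 Eeaann=2 eeAANN=1 eeAANn=2 eeAAnn=1 eeAaNN=2 eeAaNn=4 eeAann=2 eeaaNN=1 eeaaNn=2 eeaann=1
eeaaNn hits 2/64; gcd=2; 2÷2/64÷2 = 1/32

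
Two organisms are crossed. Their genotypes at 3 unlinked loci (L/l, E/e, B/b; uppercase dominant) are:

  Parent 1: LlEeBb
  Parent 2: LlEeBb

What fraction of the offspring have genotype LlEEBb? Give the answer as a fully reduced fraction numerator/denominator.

P(LlEEBb) = 1/16

LlEeBb gametes: LEB×1, LEb×1, LeB×1, Leb×1, lEB×1, lEb×1, leB×1, leb×1
LlEeBb gametes: LEB×1, LEb×1, LeB×1, Leb×1, lEB×1, lEb×1, leB×1, leb×1
LlEeBb×LlEeBb grid (8·8=64): LLEEBB=1 LLEEBb=2 LLEEbb=1 LLEeBB=2 LLEeBb=4 LLEebb=2 LLeeBB=1 LLeeBb=2 LLeebb=1 LlEEBB=2 LlEEBb=4 LlEEbb=2 LlEeBB=4 LlEeBb=8 LlEebb=4 LleeBB=2 LleeBb=4 Lleebb=2 llEEBB=1 llEEBb=2 llEEbb=1 llEeBB=2 llEeBb=4 llEebb=2 lleeBB=1 lleeBb=2 lleebb=1
LlEEBb hits 4/64; gcd=4; 4÷4/64÷4 = 1/16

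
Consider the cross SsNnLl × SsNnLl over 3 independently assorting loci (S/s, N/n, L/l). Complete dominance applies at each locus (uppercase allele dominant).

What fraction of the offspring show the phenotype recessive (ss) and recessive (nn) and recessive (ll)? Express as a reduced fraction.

SsNnLl gametes: SNL×1, SNl×1, SnL×1, Snl×1, sNL×1, sNl×1, snL×1, snl×1
SsNnLl gametes: SNL×1, SNl×1, SnL×1, Snl×1, sNL×1, sNl×1, snL×1, snl×1
SsNnLl×SsNnLl grid (8·8=64): SSNNLL=1 SSNNLl=2 SSNNll=1 SSNnLL=2 SSNnLl=4 SSNnll=2 SSnnLL=1 SSnnLl=2 SSnnll=1 SsNNLL=2 SsNNLl=4 SsNNll=2 SsNnLL=4 SsNnLl=8 SsNnll=4 SsnnLL=2 SsnnLl=4 Ssnnll=2 ssNNLL=1 ssNNLl=2 ssNNll=1 ssNnLL=2 ssNnLl=4 ssNnll=2 ssnnLL=1 ssnnLl=2 ssnnll=1
ss nn ll hits 1/64; gcd=1; 1÷1/64÷1 = 1/64

P(ss nn ll) = 1/64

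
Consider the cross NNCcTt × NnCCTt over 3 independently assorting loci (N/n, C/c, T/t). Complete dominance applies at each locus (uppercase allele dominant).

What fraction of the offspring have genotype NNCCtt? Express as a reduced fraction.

NNCcTt gametes: NCT×2, NCt×2, NcT×2, Nct×2
NnCCTt gametes: NCT×2, NCt×2, nCT×2, nCt×2
NNCcTt×NnCCTt grid (8·8=64): NNCCTT=4 NNCCTt=8 NNCCtt=4 NNCcTT=4 NNCcTt=8 NNCctt=4 NnCCTT=4 NnCCTt=8 NnCCtt=4 NnCcTT=4 NnCcTt=8 NnCctt=4
NNCCtt hits 4/64; gcd=4; 4÷4/64÷4 = 1/16

P(NNCCtt) = 1/16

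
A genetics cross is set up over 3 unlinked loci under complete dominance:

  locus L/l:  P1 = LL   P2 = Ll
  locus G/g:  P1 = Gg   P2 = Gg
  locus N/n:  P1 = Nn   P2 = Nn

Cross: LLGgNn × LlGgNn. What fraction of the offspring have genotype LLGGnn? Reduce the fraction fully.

P(LLGGnn) = 1/32

LLGgNn gametes: LGN×2, LGn×2, LgN×2, Lgn×2
LlGgNn gametes: LGN×1, LGn×1, LgN×1, Lgn×1, lGN×1, lGn×1, lgN×1, lgn×1
LLGgNn×LlGgNn grid (8·8=64): LLGGNN=2 LLGGNn=4 LLGGnn=2 LLGgNN=4 LLGgNn=8 LLGgnn=4 LLggNN=2 LLggNn=4 LLggnn=2 LlGGNN=2 LlGGNn=4 LlGGnn=2 LlGgNN=4 LlGgNn=8 LlGgnn=4 LlggNN=2 LlggNn=4 Llggnn=2
LLGGnn hits 2/64; gcd=2; 2÷2/64÷2 = 1/32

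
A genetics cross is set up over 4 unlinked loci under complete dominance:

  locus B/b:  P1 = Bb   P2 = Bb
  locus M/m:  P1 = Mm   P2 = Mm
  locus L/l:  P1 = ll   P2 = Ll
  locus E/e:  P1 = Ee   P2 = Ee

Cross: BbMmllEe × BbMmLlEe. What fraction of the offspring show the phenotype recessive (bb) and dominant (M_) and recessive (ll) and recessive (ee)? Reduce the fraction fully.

P(bb M_ ll ee) = 3/128

BbMmllEe gametes: BMlE×2, BMle×2, BmlE×2, Bmle×2, bMlE×2, bMle×2, bmlE×2, bmle×2
BbMmLlEe gametes: BMLE×1, BMLe×1, BMlE×1, BMle×1, BmLE×1, BmLe×1, BmlE×1, Bmle×1, bMLE×1, bMLe×1, bMlE×1, bMle×1, bmLE×1, bmLe×1, bmlE×1, bmle×1
BbMmllEe×BbMmLlEe grid (16·16=256): BBMMLlEE=2 BBMMLlEe=4 BBMMLlee=2 BBMMllEE=2 BBMMllEe=4 BBMMllee=2 BBMmLlEE=4 BBMmLlEe=8 BBMmLlee=4 BBMmllEE=4 BBMmllEe=8 BBMmllee=4 BBmmLlEE=2 BBmmLlEe=4 BBmmLlee=2 BBmmllEE=2 BBmmllEe=4 BBmmllee=2 BbMMLlEE=4 BbMMLlEe=8 BbMMLlee=4 BbMMllEE=4 BbMMllEe=8 BbMMllee=4 BbMmLlEE=8 BbMmLlEe=16 BbMmLlee=8 BbMmllEE=8 BbMmllEe=16 BbMmllee=8 BbmmLlEE=4 BbmmLlEe=8 BbmmLlee=4 BbmmllEE=4 BbmmllEe=8 Bbmmllee=4 bbMMLlEE=2 bbMMLlEe=4 bbMMLlee=2 bbMMllEE=2 bbMMllEe=4 bbMMllee=2 bbMmLlEE=4 bbMmLlEe=8 bbMmLlee=4 bbMmllEE=4 bbMmllEe=8 bbMmllee=4 bbmmLlEE=2 bbmmLlEe=4 bbmmLlee=2 bbmmllEE=2 bbmmllEe=4 bbmmllee=2
bb M_ ll ee hits 6/256; gcd=2; 6÷2/256÷2 = 3/128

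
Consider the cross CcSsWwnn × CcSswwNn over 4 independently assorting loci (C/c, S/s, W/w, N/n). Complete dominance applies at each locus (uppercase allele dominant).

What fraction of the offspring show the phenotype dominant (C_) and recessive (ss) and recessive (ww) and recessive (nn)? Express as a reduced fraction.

P(C_ ss ww nn) = 3/64

CcSsWwnn gametes: CSWn×2, CSwn×2, CsWn×2, Cswn×2, cSWn×2, cSwn×2, csWn×2, cswn×2
CcSswwNn gametes: CSwN×2, CSwn×2, CswN×2, Cswn×2, cSwN×2, cSwn×2, cswN×2, cswn×2
CcSsWwnn×CcSswwNn grid (16·16=256): CCSSWwNn=4 CCSSWwnn=4 CCSSwwNn=4 CCSSwwnn=4 CCSsWwNn=8 CCSsWwnn=8 CCSswwNn=8 CCSswwnn=8 CCssWwNn=4 CCssWwnn=4 CCsswwNn=4 CCsswwnn=4 CcSSWwNn=8 CcSSWwnn=8 CcSSwwNn=8 CcSSwwnn=8 CcSsWwNn=16 CcSsWwnn=16 CcSswwNn=16 CcSswwnn=16 CcssWwNn=8 CcssWwnn=8 CcsswwNn=8 Ccsswwnn=8 ccSSWwNn=4 ccSSWwnn=4 ccSSwwNn=4 ccSSwwnn=4 ccSsWwNn=8 ccSsWwnn=8 ccSswwNn=8 ccSswwnn=8 ccssWwNn=4 ccssWwnn=4 ccsswwNn=4 ccsswwnn=4
C_ ss ww nn hits 12/256; gcd=4; 12÷4/256÷4 = 3/64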